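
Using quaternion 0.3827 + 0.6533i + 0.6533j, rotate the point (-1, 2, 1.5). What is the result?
(2.311, -1.311, 0.439)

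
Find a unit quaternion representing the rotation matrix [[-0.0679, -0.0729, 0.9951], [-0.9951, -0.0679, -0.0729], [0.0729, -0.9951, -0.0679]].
-0.4462 + 0.5167i - 0.5167j + 0.5167k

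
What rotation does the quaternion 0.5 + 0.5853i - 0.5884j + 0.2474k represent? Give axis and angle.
axis = (0.6758, -0.6794, 0.2857), θ = 2π/3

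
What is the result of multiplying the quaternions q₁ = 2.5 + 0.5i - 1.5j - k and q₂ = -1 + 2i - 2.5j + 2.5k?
-4.75 - 1.75i - 8j + 9k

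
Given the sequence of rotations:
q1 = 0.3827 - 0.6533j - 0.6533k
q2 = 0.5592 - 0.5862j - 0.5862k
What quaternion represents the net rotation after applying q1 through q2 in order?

q2 · q1 = -0.5519 - 0.5897j - 0.5897k
-0.5519 - 0.5897j - 0.5897k


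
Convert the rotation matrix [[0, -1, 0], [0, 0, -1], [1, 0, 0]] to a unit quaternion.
0.5 + 0.5i - 0.5j + 0.5k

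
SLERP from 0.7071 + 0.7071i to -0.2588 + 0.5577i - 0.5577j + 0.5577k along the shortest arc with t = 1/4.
0.5277 + 0.8058i - 0.19j + 0.19k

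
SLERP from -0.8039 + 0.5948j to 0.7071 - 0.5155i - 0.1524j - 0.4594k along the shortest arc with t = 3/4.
-0.786 + 0.4085i + 0.2878j + 0.364k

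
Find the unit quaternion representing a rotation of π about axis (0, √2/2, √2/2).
0.7071j + 0.7071k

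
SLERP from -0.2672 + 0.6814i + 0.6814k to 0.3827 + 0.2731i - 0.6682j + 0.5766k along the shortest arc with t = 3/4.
0.2333 + 0.4296i - 0.5481j + 0.6786k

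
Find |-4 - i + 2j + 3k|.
√30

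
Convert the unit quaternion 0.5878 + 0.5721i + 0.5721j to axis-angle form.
axis = (√2/2, √2/2, 0), θ = 108°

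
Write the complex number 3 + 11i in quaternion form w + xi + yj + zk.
3 + 11i + 0j + 0k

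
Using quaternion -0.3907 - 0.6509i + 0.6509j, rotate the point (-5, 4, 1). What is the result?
(-4.661, 4.339, -1.203)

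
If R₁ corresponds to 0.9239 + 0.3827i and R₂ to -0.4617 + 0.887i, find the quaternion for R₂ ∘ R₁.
-0.766 + 0.6428i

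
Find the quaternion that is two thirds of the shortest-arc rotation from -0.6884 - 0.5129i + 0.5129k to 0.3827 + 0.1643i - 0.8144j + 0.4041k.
-0.6341 - 0.373i + 0.6706j - 0.0951k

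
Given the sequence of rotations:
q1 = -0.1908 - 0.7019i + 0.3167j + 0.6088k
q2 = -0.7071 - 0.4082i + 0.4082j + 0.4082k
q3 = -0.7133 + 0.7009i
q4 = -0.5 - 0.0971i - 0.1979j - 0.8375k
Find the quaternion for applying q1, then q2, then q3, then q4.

q2 · q1 = -0.5294 + 0.6934i - 0.3398j - 0.3511k
q3 · q2 · q1 = -0.1084 - 0.8657i + 0.4885j + 0.0123k
q4 · q3 · q2 · q1 = 0.0771 + 0.8501i + 0.5034j - 0.1341k
0.0771 + 0.8501i + 0.5034j - 0.1341k


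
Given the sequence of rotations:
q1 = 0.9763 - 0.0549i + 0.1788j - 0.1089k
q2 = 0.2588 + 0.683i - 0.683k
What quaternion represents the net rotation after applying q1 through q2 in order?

q2 · q1 = 0.2158 + 0.7747i + 0.1581j - 0.5729k
0.2158 + 0.7747i + 0.1581j - 0.5729k


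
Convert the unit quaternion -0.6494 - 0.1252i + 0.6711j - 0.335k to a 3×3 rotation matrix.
[[-0.1252, -0.6031, -0.7877], [0.2671, 0.7442, -0.6122], [0.9555, -0.287, 0.0679]]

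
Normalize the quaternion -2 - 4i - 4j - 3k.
-0.2981 - 0.5963i - 0.5963j - 0.4472k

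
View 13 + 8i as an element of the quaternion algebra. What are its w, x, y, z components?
13 + 8i + 0j + 0k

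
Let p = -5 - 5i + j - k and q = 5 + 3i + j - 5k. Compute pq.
-16 - 44i - 28j + 12k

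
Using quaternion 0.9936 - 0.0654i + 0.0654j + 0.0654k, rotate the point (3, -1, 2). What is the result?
(3.33, -0.342, 1.672)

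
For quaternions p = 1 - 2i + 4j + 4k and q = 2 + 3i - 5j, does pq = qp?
No: pq = 28 + 19i + 15j + 6k ≠ 28 - 21i - 9j + 10k = qp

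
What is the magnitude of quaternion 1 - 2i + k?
√6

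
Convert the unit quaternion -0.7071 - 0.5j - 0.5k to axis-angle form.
axis = (0, -√2/2, -√2/2), θ = 3π/2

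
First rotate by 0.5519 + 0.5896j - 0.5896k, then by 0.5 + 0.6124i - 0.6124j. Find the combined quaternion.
0.637 + 0.6991i + 0.3179j + 0.0663k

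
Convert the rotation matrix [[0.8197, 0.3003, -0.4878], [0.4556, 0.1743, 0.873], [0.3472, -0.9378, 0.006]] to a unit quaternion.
0.7071 - 0.6402i - 0.2952j + 0.0549k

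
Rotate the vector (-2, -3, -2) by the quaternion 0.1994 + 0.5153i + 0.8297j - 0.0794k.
(-2.38, -2.341, 2.42)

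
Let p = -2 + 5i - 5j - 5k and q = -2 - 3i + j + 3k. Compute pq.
39 - 14i + 8j - 6k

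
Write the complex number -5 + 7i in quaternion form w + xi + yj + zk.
-5 + 7i + 0j + 0k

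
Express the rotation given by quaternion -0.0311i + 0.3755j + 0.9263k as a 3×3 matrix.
[[-0.9981, -0.0234, -0.0576], [-0.0234, -0.718, 0.6957], [-0.0576, 0.6957, 0.7161]]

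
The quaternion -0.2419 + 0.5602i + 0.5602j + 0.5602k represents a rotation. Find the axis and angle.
axis = (√3/3, √3/3, √3/3), θ = 208°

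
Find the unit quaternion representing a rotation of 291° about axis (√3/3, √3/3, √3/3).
-0.8241 + 0.327i + 0.327j + 0.327k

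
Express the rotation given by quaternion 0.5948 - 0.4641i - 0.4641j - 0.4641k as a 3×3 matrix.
[[0.1384, 0.9829, -0.1213], [-0.1213, 0.1384, 0.9829], [0.9829, -0.1213, 0.1384]]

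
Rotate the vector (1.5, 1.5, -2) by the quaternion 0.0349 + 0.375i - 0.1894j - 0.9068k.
(0.194, -2.331, -1.74)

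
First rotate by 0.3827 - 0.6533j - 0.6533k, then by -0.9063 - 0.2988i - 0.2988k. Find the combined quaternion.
-0.542 - 0.3096i + 0.3969j + 0.6729k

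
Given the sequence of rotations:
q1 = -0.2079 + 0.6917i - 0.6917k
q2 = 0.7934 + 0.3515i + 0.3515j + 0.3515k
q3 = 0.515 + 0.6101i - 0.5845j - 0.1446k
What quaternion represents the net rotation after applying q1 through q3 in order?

q2 · q1 = -0.1649 + 0.2326i + 0.4132j - 0.865k
q3 · q2 · q1 = -0.1104 + 0.5845i + 0.8033j - 0.0336k
-0.1104 + 0.5845i + 0.8033j - 0.0336k


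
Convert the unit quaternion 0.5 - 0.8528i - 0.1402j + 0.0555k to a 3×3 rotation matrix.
[[0.9545, 0.1836, -0.2349], [0.2946, -0.4607, 0.8372], [0.0455, -0.8684, -0.4938]]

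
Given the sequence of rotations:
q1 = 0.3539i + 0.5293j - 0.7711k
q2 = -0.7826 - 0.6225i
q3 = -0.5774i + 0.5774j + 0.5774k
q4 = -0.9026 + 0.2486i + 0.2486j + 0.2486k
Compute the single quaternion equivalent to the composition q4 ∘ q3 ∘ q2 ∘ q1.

q2 · q1 = 0.2203 - 0.277i - 0.8942j + 0.274k
q3 · q2 · q1 = 0.1982 + 0.5473i + 0.1255j + 0.8035k
q4 · q3 · q2 · q1 = -0.5459 - 0.2762i - 0.1277j - 0.7808k
-0.5459 - 0.2762i - 0.1277j - 0.7808k


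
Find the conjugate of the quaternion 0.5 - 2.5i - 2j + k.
0.5 + 2.5i + 2j - k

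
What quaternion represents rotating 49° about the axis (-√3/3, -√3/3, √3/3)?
0.91 - 0.2394i - 0.2394j + 0.2394k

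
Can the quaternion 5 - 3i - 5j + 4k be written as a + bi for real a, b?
No. The quaternion 5 - 3i - 5j + 4k has j-coefficient y = -5 and k-coefficient z = 4, not both zero, so it does not lie in the complex subalgebra spanned by 1 and i.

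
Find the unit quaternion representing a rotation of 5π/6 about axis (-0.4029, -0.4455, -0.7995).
0.2588 - 0.3892i - 0.4303j - 0.7723k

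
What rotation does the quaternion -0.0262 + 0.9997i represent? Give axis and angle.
axis = (1, 0, 0), θ = 183°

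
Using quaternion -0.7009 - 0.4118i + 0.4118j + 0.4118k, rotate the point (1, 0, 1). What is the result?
(-0.595, -1.155, 0.56)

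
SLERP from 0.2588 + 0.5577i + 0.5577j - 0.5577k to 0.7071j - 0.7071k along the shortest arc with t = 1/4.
0.2006 + 0.4322i + 0.6217j - 0.6217k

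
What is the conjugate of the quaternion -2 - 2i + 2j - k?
-2 + 2i - 2j + k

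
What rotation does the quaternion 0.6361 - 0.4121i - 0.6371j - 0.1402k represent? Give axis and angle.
axis = (-0.5341, -0.8257, -0.1817), θ = 101°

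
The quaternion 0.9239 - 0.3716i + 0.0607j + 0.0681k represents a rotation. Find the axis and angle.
axis = (-0.9712, 0.1586, 0.178), θ = π/4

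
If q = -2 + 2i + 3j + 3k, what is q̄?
-2 - 2i - 3j - 3k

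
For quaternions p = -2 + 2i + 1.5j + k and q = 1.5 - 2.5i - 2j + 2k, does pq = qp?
No: pq = 3 + 13i - 0.25j - 2.75k ≠ 3 + 3i + 12.75j - 2.25k = qp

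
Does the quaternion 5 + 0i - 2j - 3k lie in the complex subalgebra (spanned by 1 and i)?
No. The quaternion 5 - 2j - 3k has j-coefficient y = -2 and k-coefficient z = -3, not both zero, so it does not lie in the complex subalgebra spanned by 1 and i.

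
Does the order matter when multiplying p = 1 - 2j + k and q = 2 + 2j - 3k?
Yes: pq = 9 + 4i - 2j - k ≠ 9 - 4i - 2j - k = qp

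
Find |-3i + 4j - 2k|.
√29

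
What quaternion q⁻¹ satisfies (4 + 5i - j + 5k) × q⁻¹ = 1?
0.0597 - 0.0746i + 0.0149j - 0.0746k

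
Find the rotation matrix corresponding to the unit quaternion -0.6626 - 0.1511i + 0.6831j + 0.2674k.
[[-0.0763, 0.1479, -0.9861], [-0.5608, 0.8113, 0.1651], [0.8244, 0.5656, 0.0211]]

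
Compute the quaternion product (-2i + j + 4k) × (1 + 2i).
4 - 2i + 9j + 2k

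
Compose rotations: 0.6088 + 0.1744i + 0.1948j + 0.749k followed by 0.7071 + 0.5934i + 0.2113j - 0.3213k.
0.5265 + 0.7054i - 0.2341j + 0.4128k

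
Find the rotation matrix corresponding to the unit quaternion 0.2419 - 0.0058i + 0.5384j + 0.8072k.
[[-0.8829, -0.3968, 0.2511], [0.3843, -0.3032, 0.872], [-0.2698, 0.8664, 0.4202]]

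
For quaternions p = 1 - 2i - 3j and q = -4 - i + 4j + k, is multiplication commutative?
No: pq = 6 + 4i + 18j - 10k ≠ 6 + 10i + 14j + 12k = qp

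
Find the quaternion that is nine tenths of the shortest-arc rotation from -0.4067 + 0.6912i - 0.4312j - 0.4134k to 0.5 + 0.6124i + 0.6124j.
-0.5527 - 0.4959i - 0.6668j - 0.0629k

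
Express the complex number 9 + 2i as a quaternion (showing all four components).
9 + 2i + 0j + 0k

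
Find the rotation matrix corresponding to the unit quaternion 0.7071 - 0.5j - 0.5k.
[[0, 0.7071, -0.7071], [-0.7071, 0.5, 0.5], [0.7071, 0.5, 0.5]]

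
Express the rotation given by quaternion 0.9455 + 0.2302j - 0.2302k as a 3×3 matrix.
[[0.788, 0.4353, 0.4353], [-0.4353, 0.894, -0.106], [-0.4353, -0.106, 0.894]]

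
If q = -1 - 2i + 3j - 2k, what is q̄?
-1 + 2i - 3j + 2k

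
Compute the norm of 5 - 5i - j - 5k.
√76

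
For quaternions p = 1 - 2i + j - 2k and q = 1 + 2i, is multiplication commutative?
No: pq = 5 - 3j - 4k ≠ 5 + 5j = qp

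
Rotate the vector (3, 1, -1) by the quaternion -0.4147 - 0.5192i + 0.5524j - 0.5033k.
(-1.406, 0.472, 2.966)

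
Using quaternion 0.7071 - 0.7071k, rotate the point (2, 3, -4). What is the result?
(3, -2, -4)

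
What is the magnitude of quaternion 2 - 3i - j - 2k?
√18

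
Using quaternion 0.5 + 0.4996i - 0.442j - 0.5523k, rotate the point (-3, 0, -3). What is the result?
(2.984, 3.016, -0.001)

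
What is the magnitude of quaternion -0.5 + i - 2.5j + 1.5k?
3.122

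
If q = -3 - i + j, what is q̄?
-3 + i - j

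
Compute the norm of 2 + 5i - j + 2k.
√34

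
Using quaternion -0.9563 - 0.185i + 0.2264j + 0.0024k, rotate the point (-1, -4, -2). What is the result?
(0.287, -2.932, -3.51)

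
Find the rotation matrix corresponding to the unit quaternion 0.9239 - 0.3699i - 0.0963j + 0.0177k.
[[0.9808, 0.0385, -0.191], [0.1039, 0.7257, 0.6801], [0.1648, -0.6869, 0.7078]]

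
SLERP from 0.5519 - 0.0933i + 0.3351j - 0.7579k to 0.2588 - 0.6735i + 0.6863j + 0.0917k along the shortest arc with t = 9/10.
0.3156 - 0.649i + 0.6921j - 0.0104k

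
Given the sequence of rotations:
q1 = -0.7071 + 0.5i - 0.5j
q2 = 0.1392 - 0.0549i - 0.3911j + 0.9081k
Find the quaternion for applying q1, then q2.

q2 · q1 = -0.2665 + 0.5625i + 0.661j - 0.4191k
-0.2665 + 0.5625i + 0.661j - 0.4191k


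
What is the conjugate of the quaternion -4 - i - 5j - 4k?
-4 + i + 5j + 4k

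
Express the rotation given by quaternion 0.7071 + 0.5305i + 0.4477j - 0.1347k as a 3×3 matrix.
[[0.5628, 0.6655, 0.4902], [0.2845, 0.4009, -0.8708], [-0.7761, 0.6296, 0.0363]]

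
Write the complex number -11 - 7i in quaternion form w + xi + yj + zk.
-11 - 7i + 0j + 0k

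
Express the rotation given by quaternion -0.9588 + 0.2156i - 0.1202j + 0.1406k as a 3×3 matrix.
[[0.9316, 0.2178, 0.2911], [-0.3214, 0.8675, 0.3796], [-0.1699, -0.4472, 0.8781]]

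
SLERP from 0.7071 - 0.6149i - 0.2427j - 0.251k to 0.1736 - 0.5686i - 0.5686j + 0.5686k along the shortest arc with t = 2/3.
0.4128 - 0.6715i - 0.5226j + 0.3251k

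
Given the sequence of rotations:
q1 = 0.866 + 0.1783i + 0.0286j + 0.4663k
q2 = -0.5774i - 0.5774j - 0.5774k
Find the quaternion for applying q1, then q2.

q2 · q1 = 0.3887 - 0.7528i - 0.3337j - 0.4136k
0.3887 - 0.7528i - 0.3337j - 0.4136k


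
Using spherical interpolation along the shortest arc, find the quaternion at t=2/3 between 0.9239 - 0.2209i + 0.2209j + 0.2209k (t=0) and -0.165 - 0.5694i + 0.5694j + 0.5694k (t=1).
0.2785 - 0.5545i + 0.5545j + 0.5545k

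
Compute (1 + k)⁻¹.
0.5 - 0.5k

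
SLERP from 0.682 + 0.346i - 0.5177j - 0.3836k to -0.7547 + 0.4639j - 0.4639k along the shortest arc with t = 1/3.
0.7862 + 0.252i - 0.555j - 0.1015k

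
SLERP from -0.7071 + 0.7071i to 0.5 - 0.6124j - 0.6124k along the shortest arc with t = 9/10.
-0.5647 + 0.0912i + 0.58j + 0.58k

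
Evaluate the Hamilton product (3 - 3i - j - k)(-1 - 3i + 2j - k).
-11 - 3i + 7j - 11k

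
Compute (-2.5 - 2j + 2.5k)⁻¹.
-0.1515 + 0.1212j - 0.1515k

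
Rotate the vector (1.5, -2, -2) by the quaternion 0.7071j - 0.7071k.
(-1.5, 2, 2)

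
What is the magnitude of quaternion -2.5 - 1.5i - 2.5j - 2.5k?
√21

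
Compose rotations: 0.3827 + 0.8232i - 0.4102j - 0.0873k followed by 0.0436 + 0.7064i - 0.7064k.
-0.6265 + 0.0165i - 0.5377j - 0.5639k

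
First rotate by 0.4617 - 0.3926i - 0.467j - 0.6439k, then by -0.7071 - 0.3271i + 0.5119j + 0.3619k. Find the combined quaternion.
0.0172 - 0.034i + 0.2139j + 0.9761k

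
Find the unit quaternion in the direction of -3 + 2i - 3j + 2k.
-0.5883 + 0.3922i - 0.5883j + 0.3922k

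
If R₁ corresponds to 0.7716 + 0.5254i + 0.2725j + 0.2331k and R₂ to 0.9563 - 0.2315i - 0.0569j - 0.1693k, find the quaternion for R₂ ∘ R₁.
0.9145 + 0.3567i + 0.1817j + 0.0591k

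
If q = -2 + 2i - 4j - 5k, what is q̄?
-2 - 2i + 4j + 5k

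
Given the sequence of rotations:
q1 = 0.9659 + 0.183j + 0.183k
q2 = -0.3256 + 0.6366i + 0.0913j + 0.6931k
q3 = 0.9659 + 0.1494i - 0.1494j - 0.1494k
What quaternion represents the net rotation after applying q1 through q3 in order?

q2 · q1 = -0.458 + 0.5048i - 0.0879j + 0.7264k
q3 · q2 · q1 = -0.4224 + 0.2975i - 0.2004j + 0.8323k
-0.4224 + 0.2975i - 0.2004j + 0.8323k


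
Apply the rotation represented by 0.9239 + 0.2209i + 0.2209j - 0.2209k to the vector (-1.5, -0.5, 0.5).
(-1.305, -0.189, 1.006)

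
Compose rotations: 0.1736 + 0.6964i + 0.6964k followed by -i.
0.6964 - 0.1736i + 0.6964j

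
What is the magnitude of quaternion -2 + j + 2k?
3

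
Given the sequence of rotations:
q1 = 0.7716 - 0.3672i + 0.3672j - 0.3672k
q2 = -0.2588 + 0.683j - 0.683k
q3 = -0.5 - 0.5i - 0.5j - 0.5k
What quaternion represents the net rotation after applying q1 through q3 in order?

q2 · q1 = -0.7013 + 0.095i + 0.6828j - 0.1812k
q3 · q2 · q1 = 0.649 + 0.7351i - 0.1288j + 0.1474k
0.649 + 0.7351i - 0.1288j + 0.1474k


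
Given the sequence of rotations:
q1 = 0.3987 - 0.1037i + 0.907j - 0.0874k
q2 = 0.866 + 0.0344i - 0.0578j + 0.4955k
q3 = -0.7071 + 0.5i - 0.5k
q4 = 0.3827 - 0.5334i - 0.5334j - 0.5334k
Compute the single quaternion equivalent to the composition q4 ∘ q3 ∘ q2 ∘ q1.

q2 · q1 = 0.4446 - 0.5205i + 0.714j + 0.1471k
q3 · q2 · q1 = 0.0194 + 0.9473i - 0.3182j + 0.0307k
q4 · q3 · q2 · q1 = 0.3594 + 0.1661i - 0.621j + 0.6764k
0.3594 + 0.1661i - 0.621j + 0.6764k


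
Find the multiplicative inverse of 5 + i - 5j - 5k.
0.0658 - 0.0132i + 0.0658j + 0.0658k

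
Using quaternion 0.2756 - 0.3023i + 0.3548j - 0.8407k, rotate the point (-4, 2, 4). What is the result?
(5.974, -0.201, -0.515)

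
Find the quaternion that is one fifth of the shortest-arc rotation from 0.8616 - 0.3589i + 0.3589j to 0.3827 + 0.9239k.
0.861 - 0.3174i + 0.3174j + 0.2392k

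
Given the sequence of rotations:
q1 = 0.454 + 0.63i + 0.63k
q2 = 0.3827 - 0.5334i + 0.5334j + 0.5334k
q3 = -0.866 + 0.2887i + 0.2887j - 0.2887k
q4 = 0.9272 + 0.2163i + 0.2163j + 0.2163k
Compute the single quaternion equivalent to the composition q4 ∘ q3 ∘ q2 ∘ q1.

q2 · q1 = 0.1737 + 0.335i + 0.9142j + 0.1472k
q3 · q2 · q1 = -0.4686 + 0.0665i - 0.8808j - 0.0104k
q4 · q3 · q2 · q1 = -0.2561 + 0.1486i - 0.9014j - 0.3159k
-0.2561 + 0.1486i - 0.9014j - 0.3159k


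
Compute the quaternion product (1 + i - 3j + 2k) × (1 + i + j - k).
5 + 3i + j + 5k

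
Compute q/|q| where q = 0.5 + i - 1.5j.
0.2673 + 0.5345i - 0.8018j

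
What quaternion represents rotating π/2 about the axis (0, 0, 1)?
0.7071 + 0.7071k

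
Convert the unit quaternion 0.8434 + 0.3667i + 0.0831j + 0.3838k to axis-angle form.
axis = (0.6825, 0.1547, 0.7143), θ = 65°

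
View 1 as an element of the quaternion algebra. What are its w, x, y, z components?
1 + 0i + 0j + 0k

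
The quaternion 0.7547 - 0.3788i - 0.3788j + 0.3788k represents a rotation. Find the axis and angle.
axis = (-√3/3, -√3/3, √3/3), θ = 82°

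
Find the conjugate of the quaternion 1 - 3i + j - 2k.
1 + 3i - j + 2k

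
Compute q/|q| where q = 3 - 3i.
0.7071 - 0.7071i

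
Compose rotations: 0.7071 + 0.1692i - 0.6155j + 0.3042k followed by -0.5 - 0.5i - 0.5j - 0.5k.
-0.4246 - 0.898i + 0.0217j - 0.1133k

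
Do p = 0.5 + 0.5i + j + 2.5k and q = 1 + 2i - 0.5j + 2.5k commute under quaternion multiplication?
No: pq = -6.25 + 5.25i + 4.5j + 1.5k ≠ -6.25 - 2.25i - 3j + 6k = qp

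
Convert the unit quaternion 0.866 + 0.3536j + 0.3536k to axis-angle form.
axis = (0, √2/2, √2/2), θ = π/3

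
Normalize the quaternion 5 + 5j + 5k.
0.5774 + 0.5774j + 0.5774k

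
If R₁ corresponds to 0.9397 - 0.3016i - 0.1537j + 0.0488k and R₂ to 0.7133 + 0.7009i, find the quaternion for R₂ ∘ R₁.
0.8817 + 0.4435i - 0.1438j - 0.0729k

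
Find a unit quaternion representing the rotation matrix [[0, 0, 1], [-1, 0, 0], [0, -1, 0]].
-0.5 + 0.5i - 0.5j + 0.5k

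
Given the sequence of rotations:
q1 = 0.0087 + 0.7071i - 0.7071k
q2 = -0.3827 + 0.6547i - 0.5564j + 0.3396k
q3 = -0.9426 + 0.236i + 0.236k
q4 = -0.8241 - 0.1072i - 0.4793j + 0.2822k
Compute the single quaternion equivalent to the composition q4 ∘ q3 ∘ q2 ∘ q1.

q2 · q1 = -0.2261 + 0.1285i + 0.6982j + 0.667k
q3 · q2 · q1 = 0.0254 - 0.3393i - 0.7852j - 0.5173k
q4 · q3 · q2 · q1 = -0.2877 + 0.7464i + 0.4837j + 0.355k
-0.2877 + 0.7464i + 0.4837j + 0.355k


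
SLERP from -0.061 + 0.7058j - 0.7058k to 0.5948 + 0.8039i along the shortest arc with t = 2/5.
-0.3914 - 0.4633i + 0.5622j - 0.5622k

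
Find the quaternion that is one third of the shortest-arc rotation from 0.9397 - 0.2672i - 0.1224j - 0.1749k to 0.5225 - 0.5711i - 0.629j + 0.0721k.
0.8555 - 0.3979i - 0.3167j - 0.0973k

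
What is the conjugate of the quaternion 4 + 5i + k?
4 - 5i - k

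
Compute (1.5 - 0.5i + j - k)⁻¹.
0.3333 + 0.1111i - 0.2222j + 0.2222k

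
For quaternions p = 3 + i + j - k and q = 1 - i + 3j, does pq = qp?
No: pq = 1 + i + 11j + 3k ≠ 1 - 5i + 9j - 5k = qp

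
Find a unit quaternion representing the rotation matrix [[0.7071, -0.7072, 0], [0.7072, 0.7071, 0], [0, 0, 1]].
0.9239 + 0.3827k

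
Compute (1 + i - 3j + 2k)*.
1 - i + 3j - 2k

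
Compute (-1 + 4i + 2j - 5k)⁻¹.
-0.0217 - 0.087i - 0.0435j + 0.1087k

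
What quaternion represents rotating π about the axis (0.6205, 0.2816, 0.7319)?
0.6205i + 0.2816j + 0.7319k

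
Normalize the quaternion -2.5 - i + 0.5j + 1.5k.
-0.8006 - 0.3203i + 0.1601j + 0.4804k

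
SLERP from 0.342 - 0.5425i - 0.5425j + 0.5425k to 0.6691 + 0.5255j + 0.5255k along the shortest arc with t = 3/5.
0.6744 - 0.2846i + 0.1041j + 0.6733k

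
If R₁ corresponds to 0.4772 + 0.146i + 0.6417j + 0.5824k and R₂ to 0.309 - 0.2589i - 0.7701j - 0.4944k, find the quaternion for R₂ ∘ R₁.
0.9674 - 0.2097i - 0.0906j - 0.1097k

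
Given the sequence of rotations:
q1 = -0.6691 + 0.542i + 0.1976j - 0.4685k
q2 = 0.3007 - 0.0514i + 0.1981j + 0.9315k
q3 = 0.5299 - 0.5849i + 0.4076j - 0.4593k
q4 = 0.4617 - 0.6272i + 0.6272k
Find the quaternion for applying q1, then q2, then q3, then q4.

q2 · q1 = 0.2239 - 0.0795i + 0.4077j - 0.8817k
q3 · q2 · q1 = -0.499 - 0.3452i - 0.1719j - 0.7761k
q4 · q3 · q2 · q1 = 0.0399 + 0.2614i - 0.7826j - 0.5635k
0.0399 + 0.2614i - 0.7826j - 0.5635k


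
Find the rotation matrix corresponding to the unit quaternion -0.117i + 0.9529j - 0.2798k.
[[-0.9726, -0.223, 0.0655], [-0.223, 0.816, -0.5332], [0.0655, -0.5332, -0.8434]]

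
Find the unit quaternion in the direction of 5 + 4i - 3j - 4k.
0.6155 + 0.4924i - 0.3693j - 0.4924k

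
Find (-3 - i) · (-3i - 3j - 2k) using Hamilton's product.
-3 + 9i + 7j + 9k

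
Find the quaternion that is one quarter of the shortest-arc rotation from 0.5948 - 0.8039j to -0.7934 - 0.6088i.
0.7283 + 0.1841i - 0.6601j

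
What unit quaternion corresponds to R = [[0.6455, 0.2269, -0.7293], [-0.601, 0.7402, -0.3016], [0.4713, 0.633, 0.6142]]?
0.866 + 0.2698i - 0.3466j - 0.239k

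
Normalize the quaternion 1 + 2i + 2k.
0.3333 + 0.6667i + 0.6667k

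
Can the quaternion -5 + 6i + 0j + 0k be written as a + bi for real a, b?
Yes. The quaternion -5 + 6i has j- and k-coefficients y = z = 0, so it lies in the complex subalgebra spanned by 1 and i.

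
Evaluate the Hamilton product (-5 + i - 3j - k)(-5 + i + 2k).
26 - 16i + 12j - 2k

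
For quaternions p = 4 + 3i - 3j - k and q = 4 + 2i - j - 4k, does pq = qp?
No: pq = 3 + 31i - 6j - 17k ≠ 3 + 9i - 26j - 23k = qp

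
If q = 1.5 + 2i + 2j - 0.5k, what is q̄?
1.5 - 2i - 2j + 0.5k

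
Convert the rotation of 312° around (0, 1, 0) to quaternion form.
-0.9135 + 0.4067j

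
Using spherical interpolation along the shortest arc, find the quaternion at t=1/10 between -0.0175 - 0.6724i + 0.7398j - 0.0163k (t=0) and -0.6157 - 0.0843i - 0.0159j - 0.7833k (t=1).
-0.1095 - 0.6706i + 0.7215j - 0.1335k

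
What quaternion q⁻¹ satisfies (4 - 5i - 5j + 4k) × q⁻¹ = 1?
0.0488 + 0.061i + 0.061j - 0.0488k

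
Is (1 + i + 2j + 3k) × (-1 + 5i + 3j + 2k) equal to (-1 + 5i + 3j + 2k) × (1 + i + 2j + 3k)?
No: pq = -18 - i + 14j - 8k ≠ -18 + 9i - 12j + 6k = qp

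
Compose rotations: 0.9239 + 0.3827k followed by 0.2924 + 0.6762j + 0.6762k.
0.0114 + 0.2588i + 0.6247j + 0.7366k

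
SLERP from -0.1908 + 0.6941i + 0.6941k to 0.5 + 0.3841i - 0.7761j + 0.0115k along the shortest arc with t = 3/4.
0.373 + 0.5777i - 0.6815j + 0.2505k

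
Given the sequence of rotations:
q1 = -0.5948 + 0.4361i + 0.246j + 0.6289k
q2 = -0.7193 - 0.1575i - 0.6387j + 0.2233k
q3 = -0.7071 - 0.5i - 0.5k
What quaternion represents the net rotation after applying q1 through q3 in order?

q2 · q1 = 0.5132 - 0.6766i + 0.3994j - 0.3454k
q3 · q2 · q1 = -0.8739 + 0.4215i - 0.1168j - 0.2121k
-0.8739 + 0.4215i - 0.1168j - 0.2121k


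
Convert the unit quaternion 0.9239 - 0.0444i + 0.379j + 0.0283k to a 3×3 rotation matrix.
[[0.7111, -0.0859, 0.6978], [0.0186, 0.9945, 0.1035], [-0.7028, -0.0606, 0.7088]]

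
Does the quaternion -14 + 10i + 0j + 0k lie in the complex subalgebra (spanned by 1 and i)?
Yes. The quaternion -14 + 10i has j- and k-coefficients y = z = 0, so it lies in the complex subalgebra spanned by 1 and i.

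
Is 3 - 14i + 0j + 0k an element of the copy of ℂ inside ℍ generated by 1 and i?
Yes. The quaternion 3 - 14i has j- and k-coefficients y = z = 0, so it lies in the complex subalgebra spanned by 1 and i.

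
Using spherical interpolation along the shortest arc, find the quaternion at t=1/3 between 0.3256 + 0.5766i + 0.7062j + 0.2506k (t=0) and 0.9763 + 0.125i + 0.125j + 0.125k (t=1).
0.6252 + 0.4761i + 0.5721j + 0.2347k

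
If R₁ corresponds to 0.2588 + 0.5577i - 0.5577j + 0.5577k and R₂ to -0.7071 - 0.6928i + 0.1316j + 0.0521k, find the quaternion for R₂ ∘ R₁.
0.2477 - 0.4712i + 0.8438j - 0.0679k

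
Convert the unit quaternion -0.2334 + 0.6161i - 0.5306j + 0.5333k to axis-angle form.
axis = (0.6336, -0.5457, 0.5484), θ = 207°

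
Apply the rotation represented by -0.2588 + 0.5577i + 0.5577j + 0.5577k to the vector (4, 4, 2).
(3.333, 2.179, 4.488)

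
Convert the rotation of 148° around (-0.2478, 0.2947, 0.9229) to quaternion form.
0.2756 - 0.2382i + 0.2833j + 0.8871k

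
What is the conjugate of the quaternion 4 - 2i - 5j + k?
4 + 2i + 5j - k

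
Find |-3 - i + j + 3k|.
√20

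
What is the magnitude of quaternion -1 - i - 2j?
√6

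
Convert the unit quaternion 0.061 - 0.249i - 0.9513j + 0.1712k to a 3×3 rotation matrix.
[[-0.8686, 0.4529, -0.2013], [0.4946, 0.8174, -0.2953], [0.0308, -0.3561, -0.9339]]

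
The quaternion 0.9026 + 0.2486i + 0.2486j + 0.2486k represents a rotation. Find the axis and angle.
axis = (√3/3, √3/3, √3/3), θ = 51°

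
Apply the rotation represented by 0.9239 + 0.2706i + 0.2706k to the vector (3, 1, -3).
(1.621, 3.707, -1.621)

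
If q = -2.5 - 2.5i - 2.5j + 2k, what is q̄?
-2.5 + 2.5i + 2.5j - 2k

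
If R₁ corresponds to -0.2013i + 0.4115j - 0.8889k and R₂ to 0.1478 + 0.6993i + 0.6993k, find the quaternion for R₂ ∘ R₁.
0.7624 - 0.3175i + 0.5417j + 0.1564k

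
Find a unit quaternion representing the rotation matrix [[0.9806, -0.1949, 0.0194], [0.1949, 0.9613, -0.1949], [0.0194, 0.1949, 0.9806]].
0.9903 + 0.0984i + 0.0984k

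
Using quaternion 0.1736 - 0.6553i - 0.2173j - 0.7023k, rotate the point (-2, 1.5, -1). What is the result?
(0.11, -1.883, -1.922)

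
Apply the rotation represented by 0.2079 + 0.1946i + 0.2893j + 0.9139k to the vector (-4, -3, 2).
(5.105, 1.164, -1.257)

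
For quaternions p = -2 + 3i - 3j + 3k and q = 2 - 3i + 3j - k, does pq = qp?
No: pq = 17 + 6i - 18j + 8k ≠ 17 + 18i - 6j + 8k = qp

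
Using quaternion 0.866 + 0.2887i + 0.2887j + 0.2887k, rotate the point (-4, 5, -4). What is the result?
(-7, 1.999, 2.001)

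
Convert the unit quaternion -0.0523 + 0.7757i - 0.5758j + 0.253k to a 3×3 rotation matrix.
[[0.2089, -0.8668, 0.4527], [-0.9198, -0.3314, -0.2102], [0.3323, -0.3725, -0.8665]]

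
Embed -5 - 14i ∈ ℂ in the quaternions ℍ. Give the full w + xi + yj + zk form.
-5 - 14i + 0j + 0k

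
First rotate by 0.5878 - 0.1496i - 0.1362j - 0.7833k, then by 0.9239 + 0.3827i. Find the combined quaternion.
0.6003 + 0.0867i + 0.1739j - 0.7758k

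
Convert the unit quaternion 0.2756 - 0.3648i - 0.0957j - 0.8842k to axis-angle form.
axis = (-0.3795, -0.0996, -0.9198), θ = 148°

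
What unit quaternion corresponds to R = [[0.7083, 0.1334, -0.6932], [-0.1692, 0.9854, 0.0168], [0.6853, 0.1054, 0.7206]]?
0.9239 + 0.024i - 0.373j - 0.0819k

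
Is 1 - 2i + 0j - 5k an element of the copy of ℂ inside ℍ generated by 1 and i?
No. The quaternion 1 - 2i - 5k has j-coefficient y = 0 and k-coefficient z = -5, not both zero, so it does not lie in the complex subalgebra spanned by 1 and i.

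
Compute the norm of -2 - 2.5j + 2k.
3.775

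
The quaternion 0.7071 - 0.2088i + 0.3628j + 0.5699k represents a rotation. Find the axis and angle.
axis = (-0.2953, 0.5131, 0.806), θ = π/2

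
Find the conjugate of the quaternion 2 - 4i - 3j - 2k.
2 + 4i + 3j + 2k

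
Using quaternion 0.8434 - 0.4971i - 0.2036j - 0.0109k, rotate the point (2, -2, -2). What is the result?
(2.057, -2.329, 1.531)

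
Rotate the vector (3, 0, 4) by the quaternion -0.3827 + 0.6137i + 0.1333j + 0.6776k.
(3.057, 1.536, 3.646)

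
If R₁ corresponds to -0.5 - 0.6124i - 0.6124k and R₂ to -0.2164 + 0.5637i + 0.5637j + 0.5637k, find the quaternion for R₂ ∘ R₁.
0.7986 - 0.4945i - 0.2818j + 0.1959k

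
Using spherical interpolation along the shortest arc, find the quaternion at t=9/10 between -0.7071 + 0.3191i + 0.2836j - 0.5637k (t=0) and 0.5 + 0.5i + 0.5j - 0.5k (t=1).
0.3828 + 0.5235i + 0.5187j - 0.5571k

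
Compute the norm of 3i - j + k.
√11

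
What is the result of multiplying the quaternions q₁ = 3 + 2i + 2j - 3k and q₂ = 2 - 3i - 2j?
16 - 11i + 7j - 4k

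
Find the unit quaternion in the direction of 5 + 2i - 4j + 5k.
0.5976 + 0.239i - 0.4781j + 0.5976k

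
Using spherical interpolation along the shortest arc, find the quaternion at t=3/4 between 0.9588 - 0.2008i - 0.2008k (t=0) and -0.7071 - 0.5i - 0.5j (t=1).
0.8465 + 0.344i + 0.4022j - 0.0582k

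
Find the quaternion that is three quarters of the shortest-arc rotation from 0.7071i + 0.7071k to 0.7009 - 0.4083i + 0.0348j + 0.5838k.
0.6246 - 0.1117i + 0.031j + 0.7723k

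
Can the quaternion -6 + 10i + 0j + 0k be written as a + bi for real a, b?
Yes. The quaternion -6 + 10i has j- and k-coefficients y = z = 0, so it lies in the complex subalgebra spanned by 1 and i.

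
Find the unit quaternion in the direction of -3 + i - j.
-0.9045 + 0.3015i - 0.3015j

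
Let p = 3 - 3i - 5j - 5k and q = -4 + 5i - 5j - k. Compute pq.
-27 + 7i - 23j + 57k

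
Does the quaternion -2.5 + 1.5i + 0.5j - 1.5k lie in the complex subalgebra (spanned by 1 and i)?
No. The quaternion -2.5 + 1.5i + 0.5j - 1.5k has j-coefficient y = 0.5 and k-coefficient z = -1.5, not both zero, so it does not lie in the complex subalgebra spanned by 1 and i.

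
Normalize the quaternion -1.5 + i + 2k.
-0.5571 + 0.3714i + 0.7428k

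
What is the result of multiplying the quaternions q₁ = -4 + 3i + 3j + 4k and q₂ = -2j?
6 + 8i + 8j - 6k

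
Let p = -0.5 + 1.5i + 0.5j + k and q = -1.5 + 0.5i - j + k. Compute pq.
-0.5 - i - 1.25j - 3.75k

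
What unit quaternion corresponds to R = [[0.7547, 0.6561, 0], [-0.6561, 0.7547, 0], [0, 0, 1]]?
0.9367 - 0.3502k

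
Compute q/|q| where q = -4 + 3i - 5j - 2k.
-0.5443 + 0.4082i - 0.6804j - 0.2722k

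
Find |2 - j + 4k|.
√21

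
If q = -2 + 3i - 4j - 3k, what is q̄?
-2 - 3i + 4j + 3k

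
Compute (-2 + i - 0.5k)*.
-2 - i + 0.5k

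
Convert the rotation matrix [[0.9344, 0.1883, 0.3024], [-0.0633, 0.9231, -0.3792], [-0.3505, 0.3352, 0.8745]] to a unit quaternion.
0.9659 + 0.1849i + 0.169j - 0.0651k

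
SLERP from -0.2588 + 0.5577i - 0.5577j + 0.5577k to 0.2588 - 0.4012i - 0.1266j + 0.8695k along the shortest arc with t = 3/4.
0.1366 - 0.1598i - 0.2939j + 0.9324k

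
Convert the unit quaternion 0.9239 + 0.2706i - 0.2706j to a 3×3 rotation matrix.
[[0.8536, -0.1464, -0.5], [-0.1464, 0.8536, -0.5], [0.5, 0.5, 0.7071]]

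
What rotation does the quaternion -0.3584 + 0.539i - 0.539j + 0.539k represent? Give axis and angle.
axis = (√3/3, -√3/3, √3/3), θ = 222°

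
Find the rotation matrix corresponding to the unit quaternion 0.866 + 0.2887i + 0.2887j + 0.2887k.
[[0.6666, -0.3333, 0.6667], [0.6667, 0.6666, -0.3333], [-0.3333, 0.6667, 0.6666]]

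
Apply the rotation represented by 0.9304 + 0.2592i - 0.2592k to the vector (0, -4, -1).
(-1.795, -2.443, -2.795)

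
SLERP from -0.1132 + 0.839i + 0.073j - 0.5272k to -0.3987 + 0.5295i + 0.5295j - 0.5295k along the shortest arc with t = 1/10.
-0.1458 + 0.8215i + 0.1232j - 0.5373k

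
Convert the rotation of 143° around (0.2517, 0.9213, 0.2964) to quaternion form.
0.3173 + 0.2387i + 0.8737j + 0.2811k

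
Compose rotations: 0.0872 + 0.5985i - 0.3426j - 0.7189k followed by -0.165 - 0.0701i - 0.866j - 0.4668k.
-0.6047 + 0.3578i - 0.3488j + 0.6202k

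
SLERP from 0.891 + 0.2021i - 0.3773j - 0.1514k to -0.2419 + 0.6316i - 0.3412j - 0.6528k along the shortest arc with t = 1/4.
0.7051 + 0.4026i - 0.4554j - 0.3651k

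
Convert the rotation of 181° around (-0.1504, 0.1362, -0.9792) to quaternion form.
-0.0087 - 0.1504i + 0.1362j - 0.9792k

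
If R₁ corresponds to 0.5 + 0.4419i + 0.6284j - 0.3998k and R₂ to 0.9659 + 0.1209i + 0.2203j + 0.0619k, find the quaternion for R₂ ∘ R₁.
0.3158 + 0.3603i + 0.7928j - 0.3766k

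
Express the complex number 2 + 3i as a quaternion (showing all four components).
2 + 3i + 0j + 0k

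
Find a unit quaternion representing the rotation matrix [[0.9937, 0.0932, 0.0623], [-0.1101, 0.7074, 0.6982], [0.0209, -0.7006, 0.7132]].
0.9239 - 0.3785i + 0.0112j - 0.055k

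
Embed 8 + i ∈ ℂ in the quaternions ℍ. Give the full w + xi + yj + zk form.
8 + i + 0j + 0k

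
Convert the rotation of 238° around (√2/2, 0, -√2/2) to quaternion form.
-0.4848 + 0.6184i - 0.6184k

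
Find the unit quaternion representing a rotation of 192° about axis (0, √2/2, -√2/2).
-0.1045 + 0.7032j - 0.7032k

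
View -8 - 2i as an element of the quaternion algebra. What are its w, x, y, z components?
-8 - 2i + 0j + 0k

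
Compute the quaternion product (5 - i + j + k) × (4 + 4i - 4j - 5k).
33 + 15i - 17j - 21k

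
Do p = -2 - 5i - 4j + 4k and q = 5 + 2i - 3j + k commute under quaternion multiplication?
No: pq = -16 - 21i - j + 41k ≠ -16 - 37i - 27j - 5k = qp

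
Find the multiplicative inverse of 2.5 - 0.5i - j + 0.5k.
0.3226 + 0.0645i + 0.129j - 0.0645k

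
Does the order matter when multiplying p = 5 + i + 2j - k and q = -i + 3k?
Yes: pq = 4 + i - 2j + 17k ≠ 4 - 11i + 2j + 13k = qp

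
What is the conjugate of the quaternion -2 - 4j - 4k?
-2 + 4j + 4k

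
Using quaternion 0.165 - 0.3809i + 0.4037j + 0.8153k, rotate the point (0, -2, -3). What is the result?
(2.617, -1.113, -2.217)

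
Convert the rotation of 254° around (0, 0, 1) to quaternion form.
-0.6018 + 0.7986k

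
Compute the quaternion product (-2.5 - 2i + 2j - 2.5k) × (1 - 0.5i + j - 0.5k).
-6.75 + 0.75i - 0.25j - 2.25k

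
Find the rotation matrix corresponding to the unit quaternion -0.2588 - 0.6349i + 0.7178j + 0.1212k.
[[-0.0599, -0.8487, -0.5254], [-0.9742, 0.1644, -0.1546], [0.2176, 0.5026, -0.8367]]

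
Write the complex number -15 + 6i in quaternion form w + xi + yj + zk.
-15 + 6i + 0j + 0k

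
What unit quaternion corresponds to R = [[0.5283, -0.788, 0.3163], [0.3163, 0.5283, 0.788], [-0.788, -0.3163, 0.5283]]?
0.8039 - 0.3434i + 0.3434j + 0.3434k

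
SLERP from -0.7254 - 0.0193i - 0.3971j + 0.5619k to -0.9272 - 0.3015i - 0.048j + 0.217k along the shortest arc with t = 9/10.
-0.9218 - 0.2767i - 0.086j + 0.2575k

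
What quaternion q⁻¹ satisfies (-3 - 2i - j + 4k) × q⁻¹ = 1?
-0.1 + 0.0667i + 0.0333j - 0.1333k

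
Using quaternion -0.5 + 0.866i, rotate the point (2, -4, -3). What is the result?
(2, -0.598, 4.964)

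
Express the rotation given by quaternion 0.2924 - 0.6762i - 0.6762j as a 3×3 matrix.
[[0.0855, 0.9145, -0.3954], [0.9145, 0.0855, 0.3954], [0.3954, -0.3954, -0.829]]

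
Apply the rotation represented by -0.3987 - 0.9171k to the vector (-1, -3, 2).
(2.876, 1.315, 2)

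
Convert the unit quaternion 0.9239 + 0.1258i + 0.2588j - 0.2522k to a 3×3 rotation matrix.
[[0.7388, 0.5311, 0.4148], [-0.4009, 0.8411, -0.363], [-0.5417, 0.1019, 0.8344]]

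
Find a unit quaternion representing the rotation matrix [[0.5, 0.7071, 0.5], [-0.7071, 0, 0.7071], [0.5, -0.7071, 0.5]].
0.7071 - 0.5i - 0.5k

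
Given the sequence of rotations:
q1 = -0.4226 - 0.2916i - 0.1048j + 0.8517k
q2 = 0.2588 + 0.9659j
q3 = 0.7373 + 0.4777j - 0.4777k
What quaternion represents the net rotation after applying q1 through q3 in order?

q2 · q1 = -0.0081 + 0.7472i - 0.4353j + 0.5021k
q3 · q2 · q1 = 0.4418 + 0.5828i - 0.6818j + 0.0171k
0.4418 + 0.5828i - 0.6818j + 0.0171k


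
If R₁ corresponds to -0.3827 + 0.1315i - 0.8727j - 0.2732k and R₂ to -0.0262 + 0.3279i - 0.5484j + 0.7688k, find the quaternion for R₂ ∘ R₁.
-0.3016 + 0.6918i + 0.4234j - 0.5011k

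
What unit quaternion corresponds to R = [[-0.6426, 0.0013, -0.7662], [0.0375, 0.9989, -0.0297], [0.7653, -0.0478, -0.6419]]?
-0.4226 + 0.0107i + 0.906j - 0.0214k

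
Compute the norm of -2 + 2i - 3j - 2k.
√21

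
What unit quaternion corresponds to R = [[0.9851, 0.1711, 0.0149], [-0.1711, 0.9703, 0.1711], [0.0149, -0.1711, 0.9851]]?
0.9925 - 0.0862i - 0.0862k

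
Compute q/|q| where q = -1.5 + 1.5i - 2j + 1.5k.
-0.4575 + 0.4575i - 0.61j + 0.4575k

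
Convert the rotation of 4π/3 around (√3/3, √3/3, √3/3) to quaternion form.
-0.5 + 0.5i + 0.5j + 0.5k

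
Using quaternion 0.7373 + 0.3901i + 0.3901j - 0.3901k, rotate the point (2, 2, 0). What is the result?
(2.542, 0.241, -1.217)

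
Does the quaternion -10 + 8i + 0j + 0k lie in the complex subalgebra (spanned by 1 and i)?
Yes. The quaternion -10 + 8i has j- and k-coefficients y = z = 0, so it lies in the complex subalgebra spanned by 1 and i.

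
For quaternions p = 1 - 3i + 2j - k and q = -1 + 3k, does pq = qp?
No: pq = 2 + 9i + 7j + 4k ≠ 2 - 3i - 11j + 4k = qp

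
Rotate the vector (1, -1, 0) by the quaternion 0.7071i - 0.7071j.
(1, -1, 0)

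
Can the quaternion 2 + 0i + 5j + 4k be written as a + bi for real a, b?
No. The quaternion 2 + 5j + 4k has j-coefficient y = 5 and k-coefficient z = 4, not both zero, so it does not lie in the complex subalgebra spanned by 1 and i.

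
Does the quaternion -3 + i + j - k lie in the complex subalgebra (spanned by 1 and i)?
No. The quaternion -3 + i + j - k has j-coefficient y = 1 and k-coefficient z = -1, not both zero, so it does not lie in the complex subalgebra spanned by 1 and i.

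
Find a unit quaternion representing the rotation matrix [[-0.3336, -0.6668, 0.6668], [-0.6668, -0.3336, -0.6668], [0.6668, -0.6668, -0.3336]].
0.5774i - 0.5774j + 0.5774k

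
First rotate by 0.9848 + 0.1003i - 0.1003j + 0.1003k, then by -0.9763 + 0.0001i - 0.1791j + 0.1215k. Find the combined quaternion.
-0.9916 - 0.1036i - 0.0663j + 0.0397k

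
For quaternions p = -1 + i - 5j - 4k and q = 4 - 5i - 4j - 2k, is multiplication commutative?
No: pq = -27 + 3i + 6j - 43k ≠ -27 + 15i - 38j + 15k = qp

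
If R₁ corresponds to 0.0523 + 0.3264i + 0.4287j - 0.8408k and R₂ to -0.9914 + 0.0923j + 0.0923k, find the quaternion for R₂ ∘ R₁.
-0.0138 - 0.4408i - 0.3901j + 0.8083k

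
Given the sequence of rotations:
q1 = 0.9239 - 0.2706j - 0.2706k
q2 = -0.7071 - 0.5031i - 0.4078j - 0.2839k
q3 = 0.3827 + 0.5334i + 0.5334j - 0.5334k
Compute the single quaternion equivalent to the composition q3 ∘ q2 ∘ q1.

q2 · q1 = -0.8405 - 0.4313i - 0.3216j + 0.0652k
q3 · q2 · q1 = 0.1147 - 0.7501i - 0.3761j + 0.5318k
0.1147 - 0.7501i - 0.3761j + 0.5318k


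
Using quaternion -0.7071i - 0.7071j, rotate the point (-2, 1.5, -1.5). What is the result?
(1.5, -2, 1.5)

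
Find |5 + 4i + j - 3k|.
√51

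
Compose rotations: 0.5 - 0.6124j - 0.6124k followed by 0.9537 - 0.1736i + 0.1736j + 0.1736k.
0.6895 - 0.0868i - 0.6036j - 0.3909k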